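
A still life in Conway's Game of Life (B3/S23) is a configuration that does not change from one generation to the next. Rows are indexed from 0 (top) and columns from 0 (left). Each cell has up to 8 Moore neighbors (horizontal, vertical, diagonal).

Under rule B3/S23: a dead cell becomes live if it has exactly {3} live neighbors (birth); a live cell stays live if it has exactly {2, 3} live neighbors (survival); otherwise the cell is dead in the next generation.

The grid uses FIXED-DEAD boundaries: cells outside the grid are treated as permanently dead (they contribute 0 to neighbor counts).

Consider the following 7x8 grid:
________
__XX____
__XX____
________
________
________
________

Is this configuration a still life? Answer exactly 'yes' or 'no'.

Compute generation 1 and compare to generation 0 (given above):
Generation 1:
________
__XX____
__XX____
________
________
________
________
The grids are IDENTICAL -> still life.

Answer: yes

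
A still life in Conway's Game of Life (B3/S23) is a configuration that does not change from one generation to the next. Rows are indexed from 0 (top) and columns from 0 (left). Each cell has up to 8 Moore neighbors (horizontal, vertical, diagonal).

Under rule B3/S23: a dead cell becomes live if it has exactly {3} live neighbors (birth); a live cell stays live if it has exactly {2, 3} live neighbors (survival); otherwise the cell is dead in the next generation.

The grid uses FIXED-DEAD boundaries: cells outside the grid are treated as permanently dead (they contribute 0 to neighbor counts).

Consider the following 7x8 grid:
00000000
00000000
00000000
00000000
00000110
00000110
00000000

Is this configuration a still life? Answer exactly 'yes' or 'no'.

Answer: yes

Derivation:
Compute generation 1 and compare to generation 0 (given above):
Generation 1:
00000000
00000000
00000000
00000000
00000110
00000110
00000000
The grids are IDENTICAL -> still life.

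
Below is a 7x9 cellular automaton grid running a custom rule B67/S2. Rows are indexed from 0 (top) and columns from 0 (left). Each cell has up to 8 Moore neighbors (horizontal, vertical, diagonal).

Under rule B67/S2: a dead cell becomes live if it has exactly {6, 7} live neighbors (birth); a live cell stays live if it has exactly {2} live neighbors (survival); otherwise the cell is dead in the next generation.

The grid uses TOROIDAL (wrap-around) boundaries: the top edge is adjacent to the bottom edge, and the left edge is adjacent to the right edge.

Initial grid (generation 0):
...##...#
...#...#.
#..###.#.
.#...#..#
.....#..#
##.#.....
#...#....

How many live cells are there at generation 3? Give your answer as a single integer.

Simulating step by step:
Generation 0 (given above): 20 live cells
Generation 1: 9 live cells
........#
....#..#.
#..#.#.#.
.........
........#
.#.......
.........
Generation 2: 2 live cells
.........
....#..#.
.........
.........
.........
.........
.........
Generation 3: 0 live cells
.........
.........
.........
.........
.........
.........
.........
Population at generation 3: 0

Answer: 0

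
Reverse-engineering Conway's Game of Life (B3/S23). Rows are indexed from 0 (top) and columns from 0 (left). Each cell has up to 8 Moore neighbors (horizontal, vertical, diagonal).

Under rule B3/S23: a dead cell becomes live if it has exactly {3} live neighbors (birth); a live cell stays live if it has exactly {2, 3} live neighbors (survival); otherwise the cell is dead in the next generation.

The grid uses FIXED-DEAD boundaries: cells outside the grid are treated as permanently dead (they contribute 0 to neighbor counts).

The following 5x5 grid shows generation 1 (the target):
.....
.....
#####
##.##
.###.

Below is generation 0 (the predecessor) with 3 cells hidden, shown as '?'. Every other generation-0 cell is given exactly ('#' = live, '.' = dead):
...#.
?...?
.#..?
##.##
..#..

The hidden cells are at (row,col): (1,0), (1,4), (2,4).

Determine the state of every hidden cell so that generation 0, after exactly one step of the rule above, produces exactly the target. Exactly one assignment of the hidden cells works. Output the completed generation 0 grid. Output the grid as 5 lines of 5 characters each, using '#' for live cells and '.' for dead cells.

Answer: ...#.
.....
.#..#
##.##
..#..

Derivation:
Hidden generation-0 cells (in order): (1,0), (1,4), (2,4).
A hidden cell only influences target cells in its own 3x3 neighborhood. Try each of the 2^3 = 8 assignments, step the completed generation 0 forward once under B3/S23, and compare with the target:
  (1,0)=. (1,4)=. (2,4)=. -> step gives (2,3)='.' but target has '#' -> reject
  (1,0)=. (1,4)=. (2,4)=# -> step reproduces the target at every cell -> ACCEPT
  (1,0)=. (1,4)=# (2,4)=. -> step gives (3,4)='.' but target has '#' -> reject
  (1,0)=. (1,4)=# (2,4)=# -> step gives (1,3)='#' but target has '.' -> reject
  (1,0)=# (1,4)=. (2,4)=. -> step gives (2,0)='.' but target has '#' -> reject
  (1,0)=# (1,4)=. (2,4)=# -> step gives (2,0)='.' but target has '#' -> reject
  (1,0)=# (1,4)=# (2,4)=. -> step gives (2,0)='.' but target has '#' -> reject
  (1,0)=# (1,4)=# (2,4)=# -> step gives (1,3)='#' but target has '.' -> reject
Unique solution: (1,0)=dead, (1,4)=dead, (2,4)=live.
Check: live-neighbor counts of every cell in the completed generation 0:
00101
11222
32332
23432
23232
Applying B3/S23 to generation 0 with these counts gives:
.....
.....
#####
##.##
.###.
which matches the target exactly.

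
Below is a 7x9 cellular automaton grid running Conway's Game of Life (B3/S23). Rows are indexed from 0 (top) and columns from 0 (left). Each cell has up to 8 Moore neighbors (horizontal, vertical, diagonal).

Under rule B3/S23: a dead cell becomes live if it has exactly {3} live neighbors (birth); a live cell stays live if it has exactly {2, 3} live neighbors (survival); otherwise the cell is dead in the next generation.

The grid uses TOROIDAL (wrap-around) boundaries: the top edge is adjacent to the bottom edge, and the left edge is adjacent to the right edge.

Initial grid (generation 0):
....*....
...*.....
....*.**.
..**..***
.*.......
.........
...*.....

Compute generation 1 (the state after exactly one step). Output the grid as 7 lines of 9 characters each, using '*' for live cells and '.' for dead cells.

Answer: ...**....
...***...
..*.***.*
..**.**.*
..*....*.
.........
.........

Derivation:
Simulating step by step:
Generation 0 (given above): 12 live cells
Generation 1: 17 live cells
(generation 1 grid is the final answer)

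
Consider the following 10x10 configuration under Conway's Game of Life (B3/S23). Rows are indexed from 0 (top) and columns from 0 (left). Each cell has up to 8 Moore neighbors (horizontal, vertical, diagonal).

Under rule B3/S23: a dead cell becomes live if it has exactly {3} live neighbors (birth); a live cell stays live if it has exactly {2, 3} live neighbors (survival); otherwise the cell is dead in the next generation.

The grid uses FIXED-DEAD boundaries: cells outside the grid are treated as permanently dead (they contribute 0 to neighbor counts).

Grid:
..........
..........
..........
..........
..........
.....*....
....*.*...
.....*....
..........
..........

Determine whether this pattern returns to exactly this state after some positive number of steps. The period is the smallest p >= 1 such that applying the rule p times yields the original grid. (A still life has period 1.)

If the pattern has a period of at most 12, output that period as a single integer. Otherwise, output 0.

Simulating and comparing each generation to the original:
Gen 0 (original, given above): 4 live cells
Gen 1: 4 live cells, MATCHES original -> period = 1

Answer: 1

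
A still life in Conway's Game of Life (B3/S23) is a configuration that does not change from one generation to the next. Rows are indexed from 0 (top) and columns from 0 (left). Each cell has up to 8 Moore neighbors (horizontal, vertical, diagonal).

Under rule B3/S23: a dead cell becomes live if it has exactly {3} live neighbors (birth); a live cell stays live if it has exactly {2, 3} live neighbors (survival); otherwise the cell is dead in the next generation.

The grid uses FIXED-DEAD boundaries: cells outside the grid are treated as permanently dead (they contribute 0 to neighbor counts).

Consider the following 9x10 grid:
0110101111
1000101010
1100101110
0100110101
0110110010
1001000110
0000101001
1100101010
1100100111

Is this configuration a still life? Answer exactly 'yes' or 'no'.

Answer: no

Derivation:
Compute generation 1 and compare to generation 0 (given above):
Generation 1:
0101001011
1010100000
1101100001
0000000001
1110010001
0111001111
1101101001
1101101000
1100010111
Cell (0,2) differs: gen0=1 vs gen1=0 -> NOT a still life.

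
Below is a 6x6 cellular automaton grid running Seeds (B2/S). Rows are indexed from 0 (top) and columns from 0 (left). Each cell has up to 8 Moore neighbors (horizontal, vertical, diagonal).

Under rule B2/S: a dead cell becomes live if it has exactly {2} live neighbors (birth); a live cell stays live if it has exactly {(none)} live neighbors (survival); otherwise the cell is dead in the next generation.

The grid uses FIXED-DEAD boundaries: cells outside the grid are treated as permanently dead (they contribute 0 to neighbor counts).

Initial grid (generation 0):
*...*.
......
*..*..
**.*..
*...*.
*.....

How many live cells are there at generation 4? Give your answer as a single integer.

Simulating step by step:
Generation 0 (given above): 10 live cells
Generation 1: 8 live cells
......
**.**.
....*.
......
..**..
.*....
Generation 2: 15 live cells
*****.
..*..*
***..*
..*.*.
.*....
...*..
Generation 3: 4 live cells
.....*
......
......
.....*
....*.
..*...
Generation 4: 4 live cells
......
......
......
....*.
...*.*
...*..
Population at generation 4: 4

Answer: 4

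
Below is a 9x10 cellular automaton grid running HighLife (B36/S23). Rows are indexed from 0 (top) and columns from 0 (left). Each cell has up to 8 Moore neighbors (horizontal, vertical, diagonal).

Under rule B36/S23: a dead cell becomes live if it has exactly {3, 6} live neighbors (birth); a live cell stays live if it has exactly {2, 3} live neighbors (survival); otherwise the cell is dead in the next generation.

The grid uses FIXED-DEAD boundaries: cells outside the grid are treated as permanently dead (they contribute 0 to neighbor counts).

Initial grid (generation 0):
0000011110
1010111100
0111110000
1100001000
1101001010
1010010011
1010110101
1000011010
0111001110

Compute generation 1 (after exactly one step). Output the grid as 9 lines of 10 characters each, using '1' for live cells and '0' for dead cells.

Simulating step by step:
Generation 0 (given above): 44 live cells
Generation 1: 30 live cells
(generation 1 grid is the final answer)

Answer: 0000100010
0010000010
0000000100
0010001100
0000011011
1110010001
1001100101
1000000101
0110011010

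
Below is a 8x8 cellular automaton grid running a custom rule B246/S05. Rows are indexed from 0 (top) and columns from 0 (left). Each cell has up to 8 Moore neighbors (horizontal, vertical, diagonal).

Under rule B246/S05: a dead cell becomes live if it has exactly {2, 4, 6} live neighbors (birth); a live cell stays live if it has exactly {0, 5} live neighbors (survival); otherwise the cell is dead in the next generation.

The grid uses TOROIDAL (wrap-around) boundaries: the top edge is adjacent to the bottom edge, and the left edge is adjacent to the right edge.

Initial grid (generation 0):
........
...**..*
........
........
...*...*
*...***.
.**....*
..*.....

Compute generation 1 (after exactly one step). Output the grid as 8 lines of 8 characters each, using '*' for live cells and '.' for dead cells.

Simulating step by step:
Generation 0 (given above): 13 live cells
Generation 1: 10 live cells
(generation 1 grid is the final answer)

Answer: ..*.*...
.......*
...**...
........
*.......
.......*
....*...
*..*....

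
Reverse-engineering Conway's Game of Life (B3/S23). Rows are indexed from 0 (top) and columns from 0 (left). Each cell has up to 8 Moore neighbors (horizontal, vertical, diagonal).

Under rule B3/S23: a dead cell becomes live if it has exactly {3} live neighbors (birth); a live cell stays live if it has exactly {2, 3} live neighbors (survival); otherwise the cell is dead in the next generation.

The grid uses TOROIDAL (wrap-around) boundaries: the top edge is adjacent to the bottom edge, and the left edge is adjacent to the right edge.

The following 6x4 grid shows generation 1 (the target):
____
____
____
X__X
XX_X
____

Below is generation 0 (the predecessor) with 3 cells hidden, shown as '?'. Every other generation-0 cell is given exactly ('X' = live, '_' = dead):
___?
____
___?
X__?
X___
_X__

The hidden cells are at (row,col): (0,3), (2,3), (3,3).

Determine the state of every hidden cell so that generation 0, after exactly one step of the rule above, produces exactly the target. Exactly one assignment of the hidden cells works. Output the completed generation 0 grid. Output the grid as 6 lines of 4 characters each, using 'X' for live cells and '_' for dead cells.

Answer: ____
____
____
X__X
X___
_X__

Derivation:
Hidden generation-0 cells (in order): (0,3), (2,3), (3,3).
A hidden cell only influences target cells in its own 3x3 neighborhood. Try each of the 2^3 = 8 assignments, step the completed generation 0 forward once under B3/S23, and compare with the target:
  (0,3)=_ (2,3)=_ (3,3)=_ -> step gives (3,0)='_' but target has 'X' -> reject
  (0,3)=_ (2,3)=_ (3,3)=X -> step reproduces the target at every cell -> ACCEPT
  (0,3)=_ (2,3)=X (3,3)=_ -> step gives (4,3)='_' but target has 'X' -> reject
  (0,3)=_ (2,3)=X (3,3)=X -> step gives (2,0)='X' but target has '_' -> reject
  (0,3)=X (2,3)=_ (3,3)=_ -> step gives (3,0)='_' but target has 'X' -> reject
  (0,3)=X (2,3)=_ (3,3)=X -> step gives (5,0)='X' but target has '_' -> reject
  (0,3)=X (2,3)=X (3,3)=_ -> step gives (4,3)='_' but target has 'X' -> reject
  (0,3)=X (2,3)=X (3,3)=X -> step gives (2,0)='X' but target has '_' -> reject
Unique solution: (0,3)=dead, (2,3)=dead, (3,3)=live.
Check: live-neighbor counts of every cell in the completed generation 0:
1110
0000
2112
2212
3323
2111
Applying B3/S23 to generation 0 with these counts gives:
____
____
____
X__X
XX_X
____
which matches the target exactly.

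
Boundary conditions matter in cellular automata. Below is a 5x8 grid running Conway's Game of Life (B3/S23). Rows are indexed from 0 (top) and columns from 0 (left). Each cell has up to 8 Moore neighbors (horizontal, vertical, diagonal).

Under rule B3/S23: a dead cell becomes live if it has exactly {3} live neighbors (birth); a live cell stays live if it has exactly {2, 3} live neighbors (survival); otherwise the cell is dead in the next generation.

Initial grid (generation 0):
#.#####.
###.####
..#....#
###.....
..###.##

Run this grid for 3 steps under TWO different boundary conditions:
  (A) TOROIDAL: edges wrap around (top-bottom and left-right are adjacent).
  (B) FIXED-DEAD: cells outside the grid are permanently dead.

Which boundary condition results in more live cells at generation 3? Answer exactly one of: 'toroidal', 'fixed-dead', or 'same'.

Answer: toroidal

Derivation:
Under TOROIDAL boundary, generation 3:
........
........
......#.
......##
.......#
Population = 4

Under FIXED-DEAD boundary, generation 3:
........
........
.......#
......##
........
Population = 3

Comparison: toroidal=4, fixed-dead=3 -> toroidal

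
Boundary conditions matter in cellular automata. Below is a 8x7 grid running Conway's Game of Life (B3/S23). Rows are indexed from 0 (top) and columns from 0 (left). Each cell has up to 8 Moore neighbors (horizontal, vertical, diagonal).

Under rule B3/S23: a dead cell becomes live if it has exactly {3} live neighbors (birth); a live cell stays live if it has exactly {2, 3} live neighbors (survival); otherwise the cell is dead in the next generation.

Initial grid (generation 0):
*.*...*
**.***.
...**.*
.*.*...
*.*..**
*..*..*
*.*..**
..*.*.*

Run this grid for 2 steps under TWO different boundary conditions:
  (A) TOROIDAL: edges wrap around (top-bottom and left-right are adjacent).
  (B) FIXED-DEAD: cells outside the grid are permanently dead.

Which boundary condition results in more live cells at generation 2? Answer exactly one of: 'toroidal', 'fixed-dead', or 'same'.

Answer: toroidal

Derivation:
Under TOROIDAL boundary, generation 2:
.**....
***....
.*.....
**.*.*.
.*...*.
.*.....
.**.*..
.**....
Population = 18

Under FIXED-DEAD boundary, generation 2:
*.****.
...***.
.......
...*..*
*.....*
......*
....*..
..**.*.
Population = 17

Comparison: toroidal=18, fixed-dead=17 -> toroidal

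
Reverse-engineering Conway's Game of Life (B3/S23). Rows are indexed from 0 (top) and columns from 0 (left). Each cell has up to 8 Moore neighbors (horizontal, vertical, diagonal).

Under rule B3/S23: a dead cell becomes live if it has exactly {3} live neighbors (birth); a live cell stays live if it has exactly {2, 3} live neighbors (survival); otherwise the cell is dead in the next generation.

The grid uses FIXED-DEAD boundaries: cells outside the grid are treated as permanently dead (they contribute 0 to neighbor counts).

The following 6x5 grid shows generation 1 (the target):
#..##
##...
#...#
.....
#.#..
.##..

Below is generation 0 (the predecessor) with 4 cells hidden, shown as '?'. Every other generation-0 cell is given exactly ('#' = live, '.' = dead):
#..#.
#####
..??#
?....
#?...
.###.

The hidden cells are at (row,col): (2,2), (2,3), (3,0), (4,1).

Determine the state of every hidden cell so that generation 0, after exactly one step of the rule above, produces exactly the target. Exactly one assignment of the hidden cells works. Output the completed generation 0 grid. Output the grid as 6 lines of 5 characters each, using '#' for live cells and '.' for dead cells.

Answer: #..#.
#####
...##
#....
#....
.###.

Derivation:
Hidden generation-0 cells (in order): (2,2), (2,3), (3,0), (4,1).
A hidden cell only influences target cells in its own 3x3 neighborhood. Try each of the 2^4 = 16 assignments, step the completed generation 0 forward once under B3/S23, and compare with the target:
  (2,2)=. (2,3)=. (3,0)=. (4,1)=. -> step gives (1,2)='#' but target has '.' -> reject
  (2,2)=. (2,3)=. (3,0)=. (4,1)=# -> step gives (1,2)='#' but target has '.' -> reject
  (2,2)=. (2,3)=. (3,0)=# (4,1)=. -> step gives (1,2)='#' but target has '.' -> reject
  (2,2)=. (2,3)=. (3,0)=# (4,1)=# -> step gives (1,2)='#' but target has '.' -> reject
  (2,2)=. (2,3)=# (3,0)=. (4,1)=. -> step gives (2,0)='.' but target has '#' -> reject
  (2,2)=. (2,3)=# (3,0)=. (4,1)=# -> step gives (2,0)='.' but target has '#' -> reject
  (2,2)=. (2,3)=# (3,0)=# (4,1)=. -> step reproduces the target at every cell -> ACCEPT
  (2,2)=. (2,3)=# (3,0)=# (4,1)=# -> step gives (3,0)='#' but target has '.' -> reject
  (2,2)=# (2,3)=. (3,0)=. (4,1)=. -> step gives (1,1)='.' but target has '#' -> reject
  (2,2)=# (2,3)=. (3,0)=. (4,1)=# -> step gives (1,1)='.' but target has '#' -> reject
  (2,2)=# (2,3)=. (3,0)=# (4,1)=. -> step gives (1,1)='.' but target has '#' -> reject
  (2,2)=# (2,3)=. (3,0)=# (4,1)=# -> step gives (1,1)='.' but target has '#' -> reject
  (2,2)=# (2,3)=# (3,0)=. (4,1)=. -> step gives (1,1)='.' but target has '#' -> reject
  (2,2)=# (2,3)=# (3,0)=. (4,1)=# -> step gives (1,1)='.' but target has '#' -> reject
  (2,2)=# (2,3)=# (3,0)=# (4,1)=. -> step gives (1,1)='.' but target has '#' -> reject
  (2,2)=# (2,3)=# (3,0)=# (4,1)=# -> step gives (1,1)='.' but target has '#' -> reject
Unique solution: (2,2)=dead, (2,3)=live, (3,0)=live, (4,1)=dead.
Check: live-neighbor counts of every cell in the completed generation 0:
24433
23454
34443
12122
24321
22211
Applying B3/S23 to generation 0 with these counts gives:
#..##
##...
#...#
.....
#.#..
.##..
which matches the target exactly.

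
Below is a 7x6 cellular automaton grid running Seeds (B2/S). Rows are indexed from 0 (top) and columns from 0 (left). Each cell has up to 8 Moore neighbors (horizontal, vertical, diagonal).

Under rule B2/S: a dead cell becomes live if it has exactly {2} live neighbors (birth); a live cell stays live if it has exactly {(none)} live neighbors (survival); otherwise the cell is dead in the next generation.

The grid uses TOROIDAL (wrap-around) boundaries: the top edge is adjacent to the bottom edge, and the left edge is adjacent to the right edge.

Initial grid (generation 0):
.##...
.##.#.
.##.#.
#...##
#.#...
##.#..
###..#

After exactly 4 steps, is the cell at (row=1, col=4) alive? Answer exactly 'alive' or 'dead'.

Answer: alive

Derivation:
Simulating step by step:
Generation 0 (given above): 20 live cells
Generation 1: 4 live cells
....#.
.....#
......
......
......
....#.
....#.
Generation 2: 4 live cells
...#..
....#.
......
......
......
...#.#
......
Generation 3: 6 live cells
....#.
...#..
......
......
....#.
....#.
..##..
Generation 4: 6 live cells
......
....#.
......
......
...#.#
..#..#
.....#

Cell (1,4) at generation 4: 1 -> alive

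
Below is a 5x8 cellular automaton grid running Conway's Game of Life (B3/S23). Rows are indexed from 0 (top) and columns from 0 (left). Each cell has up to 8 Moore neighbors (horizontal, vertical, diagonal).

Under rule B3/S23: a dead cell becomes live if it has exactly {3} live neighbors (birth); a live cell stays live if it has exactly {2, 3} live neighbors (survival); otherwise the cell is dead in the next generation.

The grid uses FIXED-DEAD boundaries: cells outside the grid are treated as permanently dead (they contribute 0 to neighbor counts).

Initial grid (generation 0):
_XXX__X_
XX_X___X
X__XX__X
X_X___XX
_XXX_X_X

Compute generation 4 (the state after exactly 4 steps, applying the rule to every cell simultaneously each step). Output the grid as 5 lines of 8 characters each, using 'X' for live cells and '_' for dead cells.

Answer: _X__X___
X_____XX
__X____X
X_XXXX__
_X______

Derivation:
Simulating step by step:
Generation 0 (given above): 21 live cells
Generation 1: 17 live cells
XX_X____
X_____XX
X__XX__X
X____X_X
_XXX___X
Generation 2: 18 live cells
XX______
X_XXX_XX
XX__XX_X
X______X
_XX___X_
Generation 3: 19 live cells
XXXX____
__XXX_XX
X_X_XX_X
X_X__X_X
_X______
Generation 4: 13 live cells
(generation 4 grid is the final answer)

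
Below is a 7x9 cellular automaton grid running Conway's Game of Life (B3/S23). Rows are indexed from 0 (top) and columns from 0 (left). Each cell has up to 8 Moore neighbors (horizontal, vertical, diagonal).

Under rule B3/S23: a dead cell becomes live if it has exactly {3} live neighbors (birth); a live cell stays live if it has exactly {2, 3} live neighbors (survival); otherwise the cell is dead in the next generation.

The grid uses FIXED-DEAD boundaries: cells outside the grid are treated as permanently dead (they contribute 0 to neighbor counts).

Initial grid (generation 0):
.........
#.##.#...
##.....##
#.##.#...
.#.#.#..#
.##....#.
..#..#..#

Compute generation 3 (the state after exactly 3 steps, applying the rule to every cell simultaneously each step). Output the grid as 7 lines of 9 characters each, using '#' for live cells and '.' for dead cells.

Simulating step by step:
Generation 0 (given above): 22 live cells
Generation 1: 20 live cells
.........
#.#......
#.....#..
#..#..###
#..#..#..
.#.##.###
.##......
Generation 2: 21 live cells
.........
.#.......
#.....#..
##...##..
##.#.....
##.#####.
.###...#.
Generation 3: 16 live cells
(generation 3 grid is the final answer)

Answer: .........
.........
#....##..
..#..##..
...#...#.
.....###.
##.#.#.#.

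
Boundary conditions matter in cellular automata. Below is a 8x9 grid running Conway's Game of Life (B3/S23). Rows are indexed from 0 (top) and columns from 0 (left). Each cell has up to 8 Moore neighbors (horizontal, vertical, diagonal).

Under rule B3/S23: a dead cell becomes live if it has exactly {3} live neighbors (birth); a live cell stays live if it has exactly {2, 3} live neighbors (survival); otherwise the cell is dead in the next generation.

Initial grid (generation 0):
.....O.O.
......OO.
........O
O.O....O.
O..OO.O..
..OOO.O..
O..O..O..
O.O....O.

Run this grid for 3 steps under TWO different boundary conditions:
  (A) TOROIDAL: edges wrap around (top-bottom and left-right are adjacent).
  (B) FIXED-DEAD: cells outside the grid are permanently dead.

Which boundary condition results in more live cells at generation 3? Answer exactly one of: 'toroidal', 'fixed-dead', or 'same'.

Under TOROIDAL boundary, generation 3:
.........
.......O.
.....OOO.
....OOO..
...O.O...
O..O.O..O
OOOO.O..O
OO.......
Population = 21

Under FIXED-DEAD boundary, generation 3:
......O.O
.....OO.O
.....OO.O
....OOO.O
..OO.O.OO
.O.O.OOOO
..OO.O.O.
.....OO..
Population = 29

Comparison: toroidal=21, fixed-dead=29 -> fixed-dead

Answer: fixed-dead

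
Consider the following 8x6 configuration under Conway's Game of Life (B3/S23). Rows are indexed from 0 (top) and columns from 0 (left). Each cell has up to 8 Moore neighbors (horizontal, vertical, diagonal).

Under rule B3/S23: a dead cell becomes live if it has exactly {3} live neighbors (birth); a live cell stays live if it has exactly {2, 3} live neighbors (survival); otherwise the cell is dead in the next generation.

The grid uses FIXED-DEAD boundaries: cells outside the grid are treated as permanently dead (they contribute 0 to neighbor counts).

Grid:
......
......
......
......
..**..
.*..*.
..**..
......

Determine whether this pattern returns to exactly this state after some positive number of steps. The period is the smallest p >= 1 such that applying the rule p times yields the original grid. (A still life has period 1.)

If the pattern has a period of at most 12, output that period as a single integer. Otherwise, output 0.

Simulating and comparing each generation to the original:
Gen 0 (original, given above): 6 live cells
Gen 1: 6 live cells, MATCHES original -> period = 1

Answer: 1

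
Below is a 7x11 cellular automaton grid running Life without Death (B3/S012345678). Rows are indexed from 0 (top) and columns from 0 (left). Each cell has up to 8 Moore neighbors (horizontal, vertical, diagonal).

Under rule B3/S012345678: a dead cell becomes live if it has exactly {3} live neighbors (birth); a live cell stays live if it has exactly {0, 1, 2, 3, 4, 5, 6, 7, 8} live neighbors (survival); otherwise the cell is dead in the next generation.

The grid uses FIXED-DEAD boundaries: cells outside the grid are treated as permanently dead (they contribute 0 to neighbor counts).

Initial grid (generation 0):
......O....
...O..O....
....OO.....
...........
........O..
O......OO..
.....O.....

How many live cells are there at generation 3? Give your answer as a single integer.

Answer: 20

Derivation:
Simulating step by step:
Generation 0 (given above): 10 live cells
Generation 1: 12 live cells
......O....
...OO.O....
....OO.....
...........
.......OO..
O......OO..
.....O.....
Generation 2: 15 live cells
.....OO....
...OO.O....
...OOO.....
...........
.......OO..
O.....OOO..
.....O.....
Generation 3: 20 live cells
....OOO....
...OO.O....
...OOO.....
....O......
......OOO..
O.....OOO..
.....OOO...
Population at generation 3: 20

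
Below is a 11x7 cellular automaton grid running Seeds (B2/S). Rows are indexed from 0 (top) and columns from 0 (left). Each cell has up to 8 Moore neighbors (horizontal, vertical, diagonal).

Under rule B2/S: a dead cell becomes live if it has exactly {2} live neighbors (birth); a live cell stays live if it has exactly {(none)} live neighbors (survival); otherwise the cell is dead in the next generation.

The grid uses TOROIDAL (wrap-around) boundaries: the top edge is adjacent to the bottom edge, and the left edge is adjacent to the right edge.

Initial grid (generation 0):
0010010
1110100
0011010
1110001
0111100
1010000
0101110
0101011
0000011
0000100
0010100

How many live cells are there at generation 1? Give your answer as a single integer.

Simulating step by step:
Generation 0 (given above): 32 live cells
Generation 1: 8 live cells
1000001
0000000
0000000
0000000
0000010
0000001
0000000
0000000
0011000
0000001
0100000
Population at generation 1: 8

Answer: 8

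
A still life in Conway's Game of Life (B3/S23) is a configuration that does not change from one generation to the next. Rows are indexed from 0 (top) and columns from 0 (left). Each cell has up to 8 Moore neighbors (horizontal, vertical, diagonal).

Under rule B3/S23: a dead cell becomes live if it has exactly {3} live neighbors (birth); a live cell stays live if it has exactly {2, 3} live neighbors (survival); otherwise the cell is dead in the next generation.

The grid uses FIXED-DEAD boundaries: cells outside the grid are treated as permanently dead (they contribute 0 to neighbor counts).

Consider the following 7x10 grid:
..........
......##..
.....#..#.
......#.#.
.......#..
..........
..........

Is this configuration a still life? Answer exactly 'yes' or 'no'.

Compute generation 1 and compare to generation 0 (given above):
Generation 1:
..........
......##..
.....#..#.
......#.#.
.......#..
..........
..........
The grids are IDENTICAL -> still life.

Answer: yes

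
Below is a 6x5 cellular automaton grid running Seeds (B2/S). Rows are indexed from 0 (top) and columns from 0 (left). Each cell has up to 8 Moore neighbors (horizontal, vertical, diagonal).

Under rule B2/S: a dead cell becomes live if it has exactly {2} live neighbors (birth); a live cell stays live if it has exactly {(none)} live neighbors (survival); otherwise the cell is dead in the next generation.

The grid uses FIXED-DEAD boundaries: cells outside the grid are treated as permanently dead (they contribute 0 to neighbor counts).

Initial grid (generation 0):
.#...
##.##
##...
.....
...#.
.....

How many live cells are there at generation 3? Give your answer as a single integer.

Simulating step by step:
Generation 0 (given above): 8 live cells
Generation 1: 7 live cells
...##
.....
...##
###..
.....
.....
Generation 2: 5 live cells
.....
..#..
#....
....#
#.#..
.....
Generation 3: 8 live cells
.....
.#...
.#.#.
#..#.
.#.#.
.#...
Population at generation 3: 8

Answer: 8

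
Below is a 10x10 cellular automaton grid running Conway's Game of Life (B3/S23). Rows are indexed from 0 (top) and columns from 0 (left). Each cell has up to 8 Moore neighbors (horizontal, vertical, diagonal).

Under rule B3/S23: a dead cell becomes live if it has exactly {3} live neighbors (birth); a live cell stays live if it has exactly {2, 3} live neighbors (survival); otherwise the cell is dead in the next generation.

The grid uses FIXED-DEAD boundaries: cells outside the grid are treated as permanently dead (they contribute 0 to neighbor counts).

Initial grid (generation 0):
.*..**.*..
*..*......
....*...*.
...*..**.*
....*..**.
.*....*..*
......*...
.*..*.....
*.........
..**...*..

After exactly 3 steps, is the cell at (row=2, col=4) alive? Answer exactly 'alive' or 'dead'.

Simulating step by step:
Generation 0 (given above): 25 live cells
Generation 1: 21 live cells
....*.....
...*.*....
...**..**.
...****..*
.....*...*
.....**.*.
.....*....
..........
.***......
..........
Generation 2: 21 live cells
....*.....
...*.*....
..*....**.
...*..**.*
.......***
....***...
.....**...
..*.......
..*.......
..*.......
Generation 3: 19 live cells
....*.....
...**.....
..***..**.
......*..*
....*....*
....*...*.
....*.*...
..........
.***......
..........

Cell (2,4) at generation 3: 1 -> alive

Answer: alive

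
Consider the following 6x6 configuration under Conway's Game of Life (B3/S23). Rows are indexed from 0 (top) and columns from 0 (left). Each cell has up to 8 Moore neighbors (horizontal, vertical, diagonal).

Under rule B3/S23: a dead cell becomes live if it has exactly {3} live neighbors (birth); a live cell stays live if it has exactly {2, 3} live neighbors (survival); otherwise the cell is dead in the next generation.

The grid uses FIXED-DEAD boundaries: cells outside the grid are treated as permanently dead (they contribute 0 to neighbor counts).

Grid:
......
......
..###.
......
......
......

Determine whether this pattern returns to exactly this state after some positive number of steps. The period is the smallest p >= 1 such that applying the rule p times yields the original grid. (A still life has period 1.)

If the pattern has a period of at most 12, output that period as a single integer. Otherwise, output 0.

Simulating and comparing each generation to the original:
Gen 0 (original, given above): 3 live cells
Gen 1: 3 live cells, differs from original
Gen 2: 3 live cells, MATCHES original -> period = 2

Answer: 2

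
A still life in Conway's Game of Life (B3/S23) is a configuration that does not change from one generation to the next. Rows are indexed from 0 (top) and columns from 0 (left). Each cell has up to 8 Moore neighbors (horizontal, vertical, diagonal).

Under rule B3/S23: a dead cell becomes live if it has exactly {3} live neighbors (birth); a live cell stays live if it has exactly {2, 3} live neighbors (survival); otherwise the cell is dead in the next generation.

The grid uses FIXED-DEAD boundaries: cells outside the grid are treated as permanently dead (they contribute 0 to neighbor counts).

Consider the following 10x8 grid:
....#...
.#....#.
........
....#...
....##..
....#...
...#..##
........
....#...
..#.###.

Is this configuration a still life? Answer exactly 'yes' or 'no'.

Answer: no

Derivation:
Compute generation 1 and compare to generation 0 (given above):
Generation 1:
........
........
........
....##..
...###..
...##.#.
........
........
...##...
...###..
Cell (0,4) differs: gen0=1 vs gen1=0 -> NOT a still life.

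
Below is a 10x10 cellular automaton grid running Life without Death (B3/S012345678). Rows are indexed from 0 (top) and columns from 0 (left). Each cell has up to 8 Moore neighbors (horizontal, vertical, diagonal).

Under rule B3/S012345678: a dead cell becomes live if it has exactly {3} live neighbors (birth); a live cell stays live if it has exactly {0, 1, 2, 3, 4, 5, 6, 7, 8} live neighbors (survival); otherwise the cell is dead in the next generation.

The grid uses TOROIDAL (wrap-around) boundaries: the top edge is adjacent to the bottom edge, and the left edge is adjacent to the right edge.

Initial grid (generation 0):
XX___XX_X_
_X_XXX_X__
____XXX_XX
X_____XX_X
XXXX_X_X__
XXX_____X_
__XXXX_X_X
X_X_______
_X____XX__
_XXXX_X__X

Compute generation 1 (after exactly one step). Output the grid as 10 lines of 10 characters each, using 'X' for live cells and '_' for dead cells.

Answer: XX___XX_XX
_XXXXX_X__
___XXXX_XX
X_XX__XX_X
XXXX_X_X__
XXX__X_XX_
__XXXX_XXX
X_X_XX_XX_
_X___XXX__
_XXXX_X_XX

Derivation:
Simulating step by step:
Generation 0 (given above): 46 live cells
Generation 1: 60 live cells
(generation 1 grid is the final answer)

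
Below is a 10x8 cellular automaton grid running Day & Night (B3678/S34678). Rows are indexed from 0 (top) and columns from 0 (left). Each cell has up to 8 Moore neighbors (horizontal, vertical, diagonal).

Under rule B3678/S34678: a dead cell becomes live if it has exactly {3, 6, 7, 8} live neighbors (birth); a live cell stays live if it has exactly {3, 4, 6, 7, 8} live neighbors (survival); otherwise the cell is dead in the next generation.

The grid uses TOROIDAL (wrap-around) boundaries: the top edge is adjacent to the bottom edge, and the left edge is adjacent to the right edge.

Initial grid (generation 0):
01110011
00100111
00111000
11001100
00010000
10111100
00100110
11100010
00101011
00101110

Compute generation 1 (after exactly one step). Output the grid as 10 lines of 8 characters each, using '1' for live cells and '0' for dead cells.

Simulating step by step:
Generation 0 (given above): 37 live cells
Generation 1: 44 live cells
(generation 1 grid is the final answer)

Answer: 11110111
10010111
10111001
00001000
10011000
01111110
11100110
01100010
10100111
10111000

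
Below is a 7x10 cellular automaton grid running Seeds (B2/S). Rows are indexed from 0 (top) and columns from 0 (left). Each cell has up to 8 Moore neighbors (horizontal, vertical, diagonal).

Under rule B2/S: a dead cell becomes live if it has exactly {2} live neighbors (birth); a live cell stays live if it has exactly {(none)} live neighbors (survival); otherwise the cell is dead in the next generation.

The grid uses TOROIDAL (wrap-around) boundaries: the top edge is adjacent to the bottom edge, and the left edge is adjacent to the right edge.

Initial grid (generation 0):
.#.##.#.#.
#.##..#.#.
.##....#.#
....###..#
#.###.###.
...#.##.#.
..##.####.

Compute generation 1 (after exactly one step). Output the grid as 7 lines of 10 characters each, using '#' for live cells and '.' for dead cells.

Answer: #.........
..........
..........
..........
.#........
..........
.#........

Derivation:
Simulating step by step:
Generation 0 (given above): 35 live cells
Generation 1: 3 live cells
(generation 1 grid is the final answer)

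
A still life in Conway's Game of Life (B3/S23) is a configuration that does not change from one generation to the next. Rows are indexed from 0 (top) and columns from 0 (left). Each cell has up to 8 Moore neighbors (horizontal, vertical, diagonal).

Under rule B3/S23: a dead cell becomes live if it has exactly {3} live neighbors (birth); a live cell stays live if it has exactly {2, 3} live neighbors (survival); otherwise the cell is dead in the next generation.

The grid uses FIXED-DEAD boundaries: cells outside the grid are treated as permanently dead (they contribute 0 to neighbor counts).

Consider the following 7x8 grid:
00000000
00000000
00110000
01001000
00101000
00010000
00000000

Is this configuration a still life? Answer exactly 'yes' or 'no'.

Answer: yes

Derivation:
Compute generation 1 and compare to generation 0 (given above):
Generation 1:
00000000
00000000
00110000
01001000
00101000
00010000
00000000
The grids are IDENTICAL -> still life.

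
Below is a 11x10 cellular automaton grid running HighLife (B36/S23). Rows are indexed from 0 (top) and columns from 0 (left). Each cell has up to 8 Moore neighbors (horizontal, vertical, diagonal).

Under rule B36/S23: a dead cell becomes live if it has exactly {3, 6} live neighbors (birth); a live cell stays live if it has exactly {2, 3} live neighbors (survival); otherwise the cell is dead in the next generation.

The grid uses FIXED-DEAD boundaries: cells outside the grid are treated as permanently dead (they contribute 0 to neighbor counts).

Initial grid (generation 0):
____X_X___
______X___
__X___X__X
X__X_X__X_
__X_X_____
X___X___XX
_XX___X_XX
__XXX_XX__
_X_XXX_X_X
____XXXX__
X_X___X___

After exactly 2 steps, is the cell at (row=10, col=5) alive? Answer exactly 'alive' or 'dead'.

Answer: dead

Derivation:
Simulating step by step:
Generation 0 (given above): 39 live cells
Generation 1: 33 live cells
_____X____
______XX__
_____XXX__
_XXXXX____
_X__XX__XX
__X__X_XXX
_XX_X_X__X
_________X
__________
_XX____XX_
______XX__
Generation 2: 29 live cells
______X___
_______X__
__XX___X__
_XXX___XX_
_X_____X_X
__X____X__
_XXX_XXX_X
__________
________X_
______XXX_
______XXX_

Cell (10,5) at generation 2: 0 -> dead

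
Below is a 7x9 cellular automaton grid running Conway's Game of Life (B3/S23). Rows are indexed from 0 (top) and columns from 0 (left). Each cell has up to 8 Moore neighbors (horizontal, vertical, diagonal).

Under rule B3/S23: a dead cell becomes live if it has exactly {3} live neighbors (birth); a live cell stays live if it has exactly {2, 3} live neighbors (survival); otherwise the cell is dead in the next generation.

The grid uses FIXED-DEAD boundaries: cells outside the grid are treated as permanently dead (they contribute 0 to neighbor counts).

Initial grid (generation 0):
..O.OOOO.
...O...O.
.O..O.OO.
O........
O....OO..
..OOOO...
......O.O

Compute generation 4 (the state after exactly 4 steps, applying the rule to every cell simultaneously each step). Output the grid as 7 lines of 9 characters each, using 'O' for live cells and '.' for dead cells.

Answer: .....OOO.
........O
....OO.O.
...O...O.
.........
....OOO..
.........

Derivation:
Simulating step by step:
Generation 0 (given above): 21 live cells
Generation 1: 23 live cells
...OOOOO.
..OO....O
......OO.
OO.....O.
.O.O.OO..
...OO..O.
...OOO...
Generation 2: 27 live cells
..OOOOOO.
..OO....O
.OO...OOO
OOO..O.O.
OO.O.OOO.
.........
...O.O...
Generation 3: 18 live cells
..O.OOOO.
........O
O.....O.O
...OOO...
O...OO.O.
..O..O...
.........
Generation 4: 12 live cells
(generation 4 grid is the final answer)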